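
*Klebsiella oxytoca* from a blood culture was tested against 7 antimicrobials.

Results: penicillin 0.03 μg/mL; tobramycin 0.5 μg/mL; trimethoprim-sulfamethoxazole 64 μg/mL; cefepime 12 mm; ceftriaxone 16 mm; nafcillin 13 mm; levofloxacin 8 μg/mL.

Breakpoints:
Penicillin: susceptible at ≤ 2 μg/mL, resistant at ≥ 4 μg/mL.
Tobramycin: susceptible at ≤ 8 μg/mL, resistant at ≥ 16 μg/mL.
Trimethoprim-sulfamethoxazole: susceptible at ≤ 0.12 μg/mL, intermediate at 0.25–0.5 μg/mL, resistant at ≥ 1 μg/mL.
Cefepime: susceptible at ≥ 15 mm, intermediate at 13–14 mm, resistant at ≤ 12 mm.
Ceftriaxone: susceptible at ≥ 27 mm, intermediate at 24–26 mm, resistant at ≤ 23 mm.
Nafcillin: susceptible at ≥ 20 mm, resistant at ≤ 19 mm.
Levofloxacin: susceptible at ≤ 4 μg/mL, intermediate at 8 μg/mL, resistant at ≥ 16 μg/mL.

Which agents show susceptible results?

penicillin, tobramycin

Penicillin (0.03 μg/mL) ≤ 2 μg/mL → S
Tobramycin: 0.5 μg/mL is ≤ 8 μg/mL ⇒ Susceptible
Trimethoprim-sulfamethoxazole (64 μg/mL) ≥ 1 μg/mL ⇒ Resistant
Cefepime (12 mm) ≤ 12 mm ⇒ Resistant
Ceftriaxone 16 mm: ≤ 23 mm — Resistant
Nafcillin: 13 mm is ≤ 19 mm → Resistant
Levofloxacin (8 μg/mL) = 8 μg/mL → Intermediate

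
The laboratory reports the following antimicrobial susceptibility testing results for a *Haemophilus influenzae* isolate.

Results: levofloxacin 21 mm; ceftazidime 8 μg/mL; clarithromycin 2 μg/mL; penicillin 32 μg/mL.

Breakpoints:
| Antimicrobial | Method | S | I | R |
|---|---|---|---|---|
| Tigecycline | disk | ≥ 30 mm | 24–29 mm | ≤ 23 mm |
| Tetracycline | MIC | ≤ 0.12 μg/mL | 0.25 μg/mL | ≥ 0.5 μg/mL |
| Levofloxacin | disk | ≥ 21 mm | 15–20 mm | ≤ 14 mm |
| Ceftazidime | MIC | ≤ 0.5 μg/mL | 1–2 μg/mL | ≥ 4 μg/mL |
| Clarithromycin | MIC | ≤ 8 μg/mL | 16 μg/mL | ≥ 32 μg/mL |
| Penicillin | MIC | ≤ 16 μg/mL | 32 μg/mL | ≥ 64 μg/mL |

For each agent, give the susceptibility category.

S, R, S, I

Levofloxacin 21 mm: ≥ 21 mm → Susceptible
Ceftazidime 8 μg/mL: ≥ 4 μg/mL — Resistant
Clarithromycin 2 μg/mL: ≤ 8 μg/mL — Susceptible
Penicillin 32 μg/mL: = 32 μg/mL — I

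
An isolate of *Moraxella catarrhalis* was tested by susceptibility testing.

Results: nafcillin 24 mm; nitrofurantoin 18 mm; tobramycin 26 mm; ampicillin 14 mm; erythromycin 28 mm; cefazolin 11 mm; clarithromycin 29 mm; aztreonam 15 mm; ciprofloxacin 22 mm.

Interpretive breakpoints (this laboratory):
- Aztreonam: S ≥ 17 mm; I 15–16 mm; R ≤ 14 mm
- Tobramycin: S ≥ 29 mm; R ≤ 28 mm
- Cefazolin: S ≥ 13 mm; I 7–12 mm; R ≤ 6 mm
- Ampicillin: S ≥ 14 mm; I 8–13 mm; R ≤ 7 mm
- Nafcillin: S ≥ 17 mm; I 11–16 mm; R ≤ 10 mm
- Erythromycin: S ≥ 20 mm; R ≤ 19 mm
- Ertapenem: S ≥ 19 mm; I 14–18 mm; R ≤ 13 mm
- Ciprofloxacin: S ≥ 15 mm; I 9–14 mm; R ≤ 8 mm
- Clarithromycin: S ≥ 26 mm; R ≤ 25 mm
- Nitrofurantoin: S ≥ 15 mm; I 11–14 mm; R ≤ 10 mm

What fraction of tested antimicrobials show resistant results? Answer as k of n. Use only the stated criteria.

1 of 9

Nafcillin 24 mm: ≥ 17 mm — Susceptible
Nitrofurantoin: 18 mm is ≥ 15 mm ⇒ Susceptible
Tobramycin (26 mm) ≤ 28 mm → resistant
Ampicillin: 14 mm is ≥ 14 mm ⇒ susceptible
Erythromycin 28 mm: ≥ 20 mm — S
Cefazolin: 11 mm is in 7–12 mm ⇒ Intermediate
Clarithromycin (29 mm) ≥ 26 mm → S
Aztreonam (15 mm) in 15–16 mm — intermediate
Ciprofloxacin: 22 mm is ≥ 15 mm ⇒ susceptible
Resistant: 1/9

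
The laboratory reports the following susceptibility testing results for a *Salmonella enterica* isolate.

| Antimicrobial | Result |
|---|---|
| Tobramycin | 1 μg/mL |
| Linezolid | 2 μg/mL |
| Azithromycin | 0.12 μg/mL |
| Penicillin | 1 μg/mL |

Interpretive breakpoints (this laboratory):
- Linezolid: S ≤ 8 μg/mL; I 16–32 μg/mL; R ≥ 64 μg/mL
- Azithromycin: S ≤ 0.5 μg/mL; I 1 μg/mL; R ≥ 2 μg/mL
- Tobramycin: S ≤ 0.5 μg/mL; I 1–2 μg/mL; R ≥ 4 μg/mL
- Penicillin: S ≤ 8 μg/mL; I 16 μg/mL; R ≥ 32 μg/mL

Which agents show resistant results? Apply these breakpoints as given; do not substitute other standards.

Tobramycin 1 μg/mL: in 1–2 μg/mL ⇒ Intermediate
Linezolid (2 μg/mL) ≤ 8 μg/mL ⇒ susceptible
Azithromycin: 0.12 μg/mL is ≤ 0.5 μg/mL ⇒ Susceptible
Penicillin (1 μg/mL) ≤ 8 μg/mL ⇒ S

none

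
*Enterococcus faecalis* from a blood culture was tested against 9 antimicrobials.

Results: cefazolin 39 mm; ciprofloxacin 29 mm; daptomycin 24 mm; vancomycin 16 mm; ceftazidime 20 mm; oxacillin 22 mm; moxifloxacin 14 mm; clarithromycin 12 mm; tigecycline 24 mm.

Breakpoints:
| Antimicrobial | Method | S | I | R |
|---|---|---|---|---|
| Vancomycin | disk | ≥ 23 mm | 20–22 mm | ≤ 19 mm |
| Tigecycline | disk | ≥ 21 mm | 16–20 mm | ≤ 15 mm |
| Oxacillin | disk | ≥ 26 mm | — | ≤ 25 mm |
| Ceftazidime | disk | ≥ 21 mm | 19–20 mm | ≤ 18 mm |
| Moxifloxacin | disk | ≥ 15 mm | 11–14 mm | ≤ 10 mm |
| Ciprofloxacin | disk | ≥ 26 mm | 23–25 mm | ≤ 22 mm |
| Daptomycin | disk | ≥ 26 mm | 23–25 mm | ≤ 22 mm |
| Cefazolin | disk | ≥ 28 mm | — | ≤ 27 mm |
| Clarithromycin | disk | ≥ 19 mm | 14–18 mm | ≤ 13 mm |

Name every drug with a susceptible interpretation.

Cefazolin (39 mm) ≥ 28 mm → Susceptible
Ciprofloxacin 29 mm: ≥ 26 mm → S
Daptomycin 24 mm: in 23–25 mm — Intermediate
Vancomycin (16 mm) ≤ 19 mm ⇒ resistant
Ceftazidime 20 mm: in 19–20 mm → intermediate
Oxacillin: 22 mm is ≤ 25 mm → Resistant
Moxifloxacin 14 mm: in 11–14 mm — Intermediate
Clarithromycin 12 mm: ≤ 13 mm ⇒ resistant
Tigecycline 24 mm: ≥ 21 mm — Susceptible

cefazolin, ciprofloxacin, tigecycline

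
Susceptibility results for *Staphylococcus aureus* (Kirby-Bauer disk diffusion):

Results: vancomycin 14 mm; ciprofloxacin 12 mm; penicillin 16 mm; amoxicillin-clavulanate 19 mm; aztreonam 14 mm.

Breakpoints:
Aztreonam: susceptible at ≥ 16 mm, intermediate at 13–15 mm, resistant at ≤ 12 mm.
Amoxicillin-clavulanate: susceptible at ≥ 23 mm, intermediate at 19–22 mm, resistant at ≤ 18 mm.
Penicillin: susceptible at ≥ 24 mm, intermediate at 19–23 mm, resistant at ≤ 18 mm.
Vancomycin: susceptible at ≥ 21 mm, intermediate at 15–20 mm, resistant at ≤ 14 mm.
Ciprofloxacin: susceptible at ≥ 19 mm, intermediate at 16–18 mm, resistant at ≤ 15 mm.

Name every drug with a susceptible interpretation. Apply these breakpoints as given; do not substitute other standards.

none

Vancomycin (14 mm) ≤ 14 mm → Resistant
Ciprofloxacin 12 mm: ≤ 15 mm → resistant
Penicillin (16 mm) ≤ 18 mm → R
Amoxicillin-clavulanate (19 mm) in 19–22 mm ⇒ I
Aztreonam (14 mm) in 13–15 mm ⇒ I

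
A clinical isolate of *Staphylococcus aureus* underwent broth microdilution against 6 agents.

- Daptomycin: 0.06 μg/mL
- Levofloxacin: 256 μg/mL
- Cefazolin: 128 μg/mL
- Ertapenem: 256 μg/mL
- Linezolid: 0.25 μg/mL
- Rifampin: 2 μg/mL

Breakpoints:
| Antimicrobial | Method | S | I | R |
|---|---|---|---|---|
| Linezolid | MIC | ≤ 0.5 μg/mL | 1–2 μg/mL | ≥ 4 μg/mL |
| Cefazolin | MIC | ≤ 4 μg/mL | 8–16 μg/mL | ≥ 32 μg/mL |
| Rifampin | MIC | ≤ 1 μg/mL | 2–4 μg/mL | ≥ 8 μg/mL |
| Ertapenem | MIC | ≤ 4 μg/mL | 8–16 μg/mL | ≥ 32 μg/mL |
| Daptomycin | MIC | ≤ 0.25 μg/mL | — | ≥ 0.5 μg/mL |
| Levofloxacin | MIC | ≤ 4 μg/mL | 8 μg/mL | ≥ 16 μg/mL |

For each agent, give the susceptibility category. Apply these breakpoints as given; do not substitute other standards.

Daptomycin (0.06 μg/mL) ≤ 0.25 μg/mL — susceptible
Levofloxacin 256 μg/mL: ≥ 16 μg/mL → R
Cefazolin (128 μg/mL) ≥ 32 μg/mL — resistant
Ertapenem 256 μg/mL: ≥ 32 μg/mL — resistant
Linezolid 0.25 μg/mL: ≤ 0.5 μg/mL ⇒ susceptible
Rifampin (2 μg/mL) in 2–4 μg/mL ⇒ I

S, R, R, R, S, I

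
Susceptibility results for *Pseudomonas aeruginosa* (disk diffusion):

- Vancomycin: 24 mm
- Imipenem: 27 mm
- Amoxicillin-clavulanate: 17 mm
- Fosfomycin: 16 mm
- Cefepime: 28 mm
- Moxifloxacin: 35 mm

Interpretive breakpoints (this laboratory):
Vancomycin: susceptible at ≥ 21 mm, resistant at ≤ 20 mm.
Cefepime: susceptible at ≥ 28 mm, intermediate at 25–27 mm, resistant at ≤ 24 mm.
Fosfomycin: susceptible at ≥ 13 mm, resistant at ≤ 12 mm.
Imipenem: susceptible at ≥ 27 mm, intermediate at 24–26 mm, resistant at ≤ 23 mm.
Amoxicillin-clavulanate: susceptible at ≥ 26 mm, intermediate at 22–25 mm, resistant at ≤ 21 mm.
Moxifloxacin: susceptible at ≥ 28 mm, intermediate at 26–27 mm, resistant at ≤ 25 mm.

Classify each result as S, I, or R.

Vancomycin 24 mm: ≥ 21 mm → S
Imipenem 27 mm: ≥ 27 mm → susceptible
Amoxicillin-clavulanate 17 mm: ≤ 21 mm ⇒ resistant
Fosfomycin: 16 mm is ≥ 13 mm — S
Cefepime: 28 mm is ≥ 28 mm ⇒ Susceptible
Moxifloxacin: 35 mm is ≥ 28 mm — susceptible

S, S, R, S, S, S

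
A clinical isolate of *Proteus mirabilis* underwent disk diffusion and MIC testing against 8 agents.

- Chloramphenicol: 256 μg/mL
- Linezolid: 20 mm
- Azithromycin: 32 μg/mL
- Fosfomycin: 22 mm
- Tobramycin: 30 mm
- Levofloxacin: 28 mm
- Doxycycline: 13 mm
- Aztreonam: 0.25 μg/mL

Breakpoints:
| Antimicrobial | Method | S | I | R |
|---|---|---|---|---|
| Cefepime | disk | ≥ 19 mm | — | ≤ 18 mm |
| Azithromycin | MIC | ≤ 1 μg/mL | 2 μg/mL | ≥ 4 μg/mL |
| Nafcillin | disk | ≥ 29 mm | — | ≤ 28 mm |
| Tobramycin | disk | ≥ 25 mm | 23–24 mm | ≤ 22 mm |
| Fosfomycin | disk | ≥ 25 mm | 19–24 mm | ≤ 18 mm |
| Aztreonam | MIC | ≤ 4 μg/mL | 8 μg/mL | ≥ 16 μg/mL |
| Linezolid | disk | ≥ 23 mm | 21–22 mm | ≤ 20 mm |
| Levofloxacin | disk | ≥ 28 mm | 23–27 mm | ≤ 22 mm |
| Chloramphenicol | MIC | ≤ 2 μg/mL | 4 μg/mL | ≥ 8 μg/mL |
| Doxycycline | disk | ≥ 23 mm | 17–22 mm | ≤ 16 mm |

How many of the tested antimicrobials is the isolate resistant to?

4

Chloramphenicol 256 μg/mL: ≥ 8 μg/mL ⇒ resistant
Linezolid: 20 mm is ≤ 20 mm — R
Azithromycin (32 μg/mL) ≥ 4 μg/mL ⇒ Resistant
Fosfomycin (22 mm) in 19–24 mm → I
Tobramycin 30 mm: ≥ 25 mm → S
Levofloxacin: 28 mm is ≥ 28 mm → S
Doxycycline (13 mm) ≤ 16 mm ⇒ R
Aztreonam: 0.25 μg/mL is ≤ 4 μg/mL ⇒ S
Resistant: 4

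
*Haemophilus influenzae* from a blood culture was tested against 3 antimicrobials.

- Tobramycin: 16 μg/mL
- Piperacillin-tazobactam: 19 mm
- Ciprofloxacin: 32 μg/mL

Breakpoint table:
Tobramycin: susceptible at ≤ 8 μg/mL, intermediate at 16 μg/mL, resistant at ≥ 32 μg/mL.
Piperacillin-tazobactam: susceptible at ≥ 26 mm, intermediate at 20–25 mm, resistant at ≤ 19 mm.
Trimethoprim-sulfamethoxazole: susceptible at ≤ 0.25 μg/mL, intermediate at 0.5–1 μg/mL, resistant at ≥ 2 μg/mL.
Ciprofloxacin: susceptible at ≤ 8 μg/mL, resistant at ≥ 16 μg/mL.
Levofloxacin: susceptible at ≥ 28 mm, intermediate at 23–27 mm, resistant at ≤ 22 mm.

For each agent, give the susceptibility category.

I, R, R

Tobramycin: 16 μg/mL is = 16 μg/mL → intermediate
Piperacillin-tazobactam 19 mm: ≤ 19 mm → R
Ciprofloxacin (32 μg/mL) ≥ 16 μg/mL ⇒ R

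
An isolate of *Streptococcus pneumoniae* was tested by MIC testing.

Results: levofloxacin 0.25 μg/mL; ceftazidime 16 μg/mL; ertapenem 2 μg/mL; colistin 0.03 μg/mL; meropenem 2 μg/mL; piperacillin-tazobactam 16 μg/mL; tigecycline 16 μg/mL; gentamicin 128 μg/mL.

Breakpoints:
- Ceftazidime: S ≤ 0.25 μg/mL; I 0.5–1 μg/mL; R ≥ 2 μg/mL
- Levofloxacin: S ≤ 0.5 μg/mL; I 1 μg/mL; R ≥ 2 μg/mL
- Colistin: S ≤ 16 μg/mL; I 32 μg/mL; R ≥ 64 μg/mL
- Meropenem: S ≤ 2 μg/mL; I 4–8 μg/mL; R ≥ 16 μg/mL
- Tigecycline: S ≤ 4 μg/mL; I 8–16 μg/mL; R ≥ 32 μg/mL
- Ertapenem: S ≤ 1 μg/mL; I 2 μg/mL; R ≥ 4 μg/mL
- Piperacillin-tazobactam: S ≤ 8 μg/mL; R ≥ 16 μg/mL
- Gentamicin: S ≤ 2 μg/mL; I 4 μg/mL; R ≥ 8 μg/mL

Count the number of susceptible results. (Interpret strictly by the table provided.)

3

Levofloxacin (0.25 μg/mL) ≤ 0.5 μg/mL — susceptible
Ceftazidime (16 μg/mL) ≥ 2 μg/mL — Resistant
Ertapenem 2 μg/mL: = 2 μg/mL — intermediate
Colistin: 0.03 μg/mL is ≤ 16 μg/mL — susceptible
Meropenem 2 μg/mL: ≤ 2 μg/mL ⇒ susceptible
Piperacillin-tazobactam (16 μg/mL) ≥ 16 μg/mL → R
Tigecycline: 16 μg/mL is in 8–16 μg/mL → intermediate
Gentamicin: 128 μg/mL is ≥ 8 μg/mL ⇒ Resistant
Susceptible: 3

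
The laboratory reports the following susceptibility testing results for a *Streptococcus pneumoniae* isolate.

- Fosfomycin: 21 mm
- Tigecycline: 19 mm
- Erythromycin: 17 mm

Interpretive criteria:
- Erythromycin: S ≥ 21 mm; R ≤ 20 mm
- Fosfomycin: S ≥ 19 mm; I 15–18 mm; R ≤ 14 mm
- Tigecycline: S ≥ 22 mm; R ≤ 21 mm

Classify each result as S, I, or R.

Fosfomycin (21 mm) ≥ 19 mm → Susceptible
Tigecycline 19 mm: ≤ 21 mm → resistant
Erythromycin 17 mm: ≤ 20 mm → R

S, R, R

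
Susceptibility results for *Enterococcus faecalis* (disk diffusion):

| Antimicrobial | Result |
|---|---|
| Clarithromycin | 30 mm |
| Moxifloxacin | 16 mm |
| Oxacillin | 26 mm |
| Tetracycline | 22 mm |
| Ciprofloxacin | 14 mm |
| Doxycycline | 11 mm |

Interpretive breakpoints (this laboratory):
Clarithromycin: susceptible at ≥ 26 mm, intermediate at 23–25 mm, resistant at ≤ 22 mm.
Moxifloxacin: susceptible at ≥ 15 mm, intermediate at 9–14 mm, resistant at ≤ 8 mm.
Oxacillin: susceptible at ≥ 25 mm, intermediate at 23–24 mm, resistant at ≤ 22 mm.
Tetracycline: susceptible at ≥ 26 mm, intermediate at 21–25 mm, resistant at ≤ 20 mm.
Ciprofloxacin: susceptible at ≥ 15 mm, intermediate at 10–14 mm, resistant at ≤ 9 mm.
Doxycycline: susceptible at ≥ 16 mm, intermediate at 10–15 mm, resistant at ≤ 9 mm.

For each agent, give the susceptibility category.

S, S, S, I, I, I

Clarithromycin (30 mm) ≥ 26 mm — S
Moxifloxacin 16 mm: ≥ 15 mm — S
Oxacillin 26 mm: ≥ 25 mm ⇒ Susceptible
Tetracycline: 22 mm is in 21–25 mm — I
Ciprofloxacin: 14 mm is in 10–14 mm ⇒ intermediate
Doxycycline 11 mm: in 10–15 mm → Intermediate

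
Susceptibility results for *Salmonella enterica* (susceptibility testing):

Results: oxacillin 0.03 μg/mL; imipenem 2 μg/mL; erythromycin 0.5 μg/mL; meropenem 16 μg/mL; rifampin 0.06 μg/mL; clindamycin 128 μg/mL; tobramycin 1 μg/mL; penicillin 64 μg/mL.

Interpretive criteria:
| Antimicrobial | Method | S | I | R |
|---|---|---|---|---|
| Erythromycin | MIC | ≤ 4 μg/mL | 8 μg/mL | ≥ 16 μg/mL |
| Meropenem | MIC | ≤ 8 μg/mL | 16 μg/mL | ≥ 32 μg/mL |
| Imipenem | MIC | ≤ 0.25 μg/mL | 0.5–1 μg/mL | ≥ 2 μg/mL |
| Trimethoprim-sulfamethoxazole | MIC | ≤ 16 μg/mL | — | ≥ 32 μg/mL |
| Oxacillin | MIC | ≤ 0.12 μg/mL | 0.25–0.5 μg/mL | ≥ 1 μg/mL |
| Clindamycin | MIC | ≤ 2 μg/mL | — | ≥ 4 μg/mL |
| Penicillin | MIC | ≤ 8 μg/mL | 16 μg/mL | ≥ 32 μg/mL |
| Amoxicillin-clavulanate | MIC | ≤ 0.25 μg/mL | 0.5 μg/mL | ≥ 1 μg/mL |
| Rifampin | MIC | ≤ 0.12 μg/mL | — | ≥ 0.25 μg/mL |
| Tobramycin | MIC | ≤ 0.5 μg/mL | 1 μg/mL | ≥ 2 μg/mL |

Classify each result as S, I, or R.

Oxacillin: 0.03 μg/mL is ≤ 0.12 μg/mL ⇒ Susceptible
Imipenem: 2 μg/mL is ≥ 2 μg/mL ⇒ resistant
Erythromycin: 0.5 μg/mL is ≤ 4 μg/mL → susceptible
Meropenem (16 μg/mL) = 16 μg/mL — intermediate
Rifampin (0.06 μg/mL) ≤ 0.12 μg/mL → S
Clindamycin 128 μg/mL: ≥ 4 μg/mL → Resistant
Tobramycin (1 μg/mL) = 1 μg/mL ⇒ intermediate
Penicillin 64 μg/mL: ≥ 32 μg/mL — Resistant

S, R, S, I, S, R, I, R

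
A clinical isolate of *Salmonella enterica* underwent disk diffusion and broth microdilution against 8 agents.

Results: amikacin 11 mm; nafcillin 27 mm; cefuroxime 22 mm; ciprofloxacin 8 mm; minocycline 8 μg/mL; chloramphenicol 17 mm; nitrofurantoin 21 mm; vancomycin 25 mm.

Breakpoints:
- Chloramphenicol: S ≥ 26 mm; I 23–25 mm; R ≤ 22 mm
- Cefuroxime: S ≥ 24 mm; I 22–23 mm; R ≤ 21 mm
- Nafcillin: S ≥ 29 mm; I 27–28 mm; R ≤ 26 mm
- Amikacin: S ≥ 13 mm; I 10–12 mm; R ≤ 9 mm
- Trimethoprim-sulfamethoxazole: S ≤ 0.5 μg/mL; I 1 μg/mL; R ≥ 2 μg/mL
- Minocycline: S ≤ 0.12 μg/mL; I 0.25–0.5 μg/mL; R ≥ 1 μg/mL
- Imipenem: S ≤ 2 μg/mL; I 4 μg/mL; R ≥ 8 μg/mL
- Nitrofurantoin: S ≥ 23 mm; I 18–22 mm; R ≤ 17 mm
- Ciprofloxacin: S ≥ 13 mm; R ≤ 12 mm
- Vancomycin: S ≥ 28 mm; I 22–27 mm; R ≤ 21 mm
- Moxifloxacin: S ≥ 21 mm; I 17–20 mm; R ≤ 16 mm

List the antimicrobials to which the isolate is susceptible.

Amikacin (11 mm) in 10–12 mm → I
Nafcillin (27 mm) in 27–28 mm ⇒ intermediate
Cefuroxime: 22 mm is in 22–23 mm — I
Ciprofloxacin: 8 mm is ≤ 12 mm → resistant
Minocycline (8 μg/mL) ≥ 1 μg/mL — resistant
Chloramphenicol (17 mm) ≤ 22 mm — R
Nitrofurantoin (21 mm) in 18–22 mm — I
Vancomycin: 25 mm is in 22–27 mm ⇒ I

none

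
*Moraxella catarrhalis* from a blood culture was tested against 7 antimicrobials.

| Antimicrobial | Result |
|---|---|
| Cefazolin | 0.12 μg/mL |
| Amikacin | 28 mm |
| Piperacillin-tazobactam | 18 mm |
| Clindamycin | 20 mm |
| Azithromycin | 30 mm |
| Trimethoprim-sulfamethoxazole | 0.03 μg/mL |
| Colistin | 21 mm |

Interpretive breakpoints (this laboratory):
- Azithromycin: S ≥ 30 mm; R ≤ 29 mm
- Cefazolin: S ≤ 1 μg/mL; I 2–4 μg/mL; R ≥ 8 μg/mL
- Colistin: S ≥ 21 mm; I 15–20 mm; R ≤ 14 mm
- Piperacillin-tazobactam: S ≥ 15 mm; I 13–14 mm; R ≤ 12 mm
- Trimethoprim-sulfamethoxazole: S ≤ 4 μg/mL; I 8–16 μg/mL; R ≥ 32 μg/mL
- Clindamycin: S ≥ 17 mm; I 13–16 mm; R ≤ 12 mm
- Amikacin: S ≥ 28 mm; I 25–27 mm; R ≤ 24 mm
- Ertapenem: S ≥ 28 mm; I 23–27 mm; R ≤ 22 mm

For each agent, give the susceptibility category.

Cefazolin: 0.12 μg/mL is ≤ 1 μg/mL ⇒ Susceptible
Amikacin: 28 mm is ≥ 28 mm — S
Piperacillin-tazobactam (18 mm) ≥ 15 mm ⇒ Susceptible
Clindamycin: 20 mm is ≥ 17 mm → S
Azithromycin 30 mm: ≥ 30 mm → susceptible
Trimethoprim-sulfamethoxazole: 0.03 μg/mL is ≤ 4 μg/mL ⇒ susceptible
Colistin (21 mm) ≥ 21 mm ⇒ Susceptible

S, S, S, S, S, S, S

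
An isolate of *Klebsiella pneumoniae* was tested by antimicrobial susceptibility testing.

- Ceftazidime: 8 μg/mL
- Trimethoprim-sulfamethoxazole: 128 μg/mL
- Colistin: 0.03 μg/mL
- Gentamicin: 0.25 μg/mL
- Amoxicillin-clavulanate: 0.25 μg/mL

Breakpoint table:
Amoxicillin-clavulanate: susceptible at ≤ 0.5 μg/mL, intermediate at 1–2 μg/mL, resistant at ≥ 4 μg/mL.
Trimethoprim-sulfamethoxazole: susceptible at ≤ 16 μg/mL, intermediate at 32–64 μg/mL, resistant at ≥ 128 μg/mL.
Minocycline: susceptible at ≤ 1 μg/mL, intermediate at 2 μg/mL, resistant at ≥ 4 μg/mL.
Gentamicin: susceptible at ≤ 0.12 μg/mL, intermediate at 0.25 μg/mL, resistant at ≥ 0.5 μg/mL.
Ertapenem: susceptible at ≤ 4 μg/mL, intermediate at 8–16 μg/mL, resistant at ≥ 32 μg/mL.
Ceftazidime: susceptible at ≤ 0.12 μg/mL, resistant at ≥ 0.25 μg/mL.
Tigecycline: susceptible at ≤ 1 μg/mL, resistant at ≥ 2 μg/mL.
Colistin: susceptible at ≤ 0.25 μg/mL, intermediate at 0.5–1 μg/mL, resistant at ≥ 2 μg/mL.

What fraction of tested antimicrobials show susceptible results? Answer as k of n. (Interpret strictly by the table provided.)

2 of 5

Ceftazidime (8 μg/mL) ≥ 0.25 μg/mL — resistant
Trimethoprim-sulfamethoxazole: 128 μg/mL is ≥ 128 μg/mL → Resistant
Colistin: 0.03 μg/mL is ≤ 0.25 μg/mL — Susceptible
Gentamicin (0.25 μg/mL) = 0.25 μg/mL → Intermediate
Amoxicillin-clavulanate 0.25 μg/mL: ≤ 0.5 μg/mL → Susceptible
Susceptible: 2/5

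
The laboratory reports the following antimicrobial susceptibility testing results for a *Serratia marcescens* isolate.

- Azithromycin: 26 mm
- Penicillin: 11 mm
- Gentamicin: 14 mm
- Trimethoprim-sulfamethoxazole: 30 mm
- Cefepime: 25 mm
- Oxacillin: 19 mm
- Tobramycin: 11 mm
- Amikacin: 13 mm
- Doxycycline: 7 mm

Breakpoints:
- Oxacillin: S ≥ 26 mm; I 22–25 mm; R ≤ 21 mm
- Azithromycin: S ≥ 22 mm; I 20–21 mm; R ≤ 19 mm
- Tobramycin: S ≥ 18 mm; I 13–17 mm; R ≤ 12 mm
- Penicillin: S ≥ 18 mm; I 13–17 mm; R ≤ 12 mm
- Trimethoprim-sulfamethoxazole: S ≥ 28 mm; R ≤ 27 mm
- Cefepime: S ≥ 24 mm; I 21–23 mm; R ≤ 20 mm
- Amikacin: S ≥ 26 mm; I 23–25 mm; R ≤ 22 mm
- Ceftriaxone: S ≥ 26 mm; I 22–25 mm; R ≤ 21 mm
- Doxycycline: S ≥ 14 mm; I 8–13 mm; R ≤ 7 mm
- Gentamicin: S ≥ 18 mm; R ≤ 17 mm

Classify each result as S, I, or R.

Azithromycin 26 mm: ≥ 22 mm — susceptible
Penicillin: 11 mm is ≤ 12 mm → R
Gentamicin 14 mm: ≤ 17 mm — Resistant
Trimethoprim-sulfamethoxazole 30 mm: ≥ 28 mm → susceptible
Cefepime: 25 mm is ≥ 24 mm → Susceptible
Oxacillin: 19 mm is ≤ 21 mm ⇒ resistant
Tobramycin (11 mm) ≤ 12 mm — Resistant
Amikacin (13 mm) ≤ 22 mm ⇒ resistant
Doxycycline (7 mm) ≤ 7 mm — Resistant

S, R, R, S, S, R, R, R, R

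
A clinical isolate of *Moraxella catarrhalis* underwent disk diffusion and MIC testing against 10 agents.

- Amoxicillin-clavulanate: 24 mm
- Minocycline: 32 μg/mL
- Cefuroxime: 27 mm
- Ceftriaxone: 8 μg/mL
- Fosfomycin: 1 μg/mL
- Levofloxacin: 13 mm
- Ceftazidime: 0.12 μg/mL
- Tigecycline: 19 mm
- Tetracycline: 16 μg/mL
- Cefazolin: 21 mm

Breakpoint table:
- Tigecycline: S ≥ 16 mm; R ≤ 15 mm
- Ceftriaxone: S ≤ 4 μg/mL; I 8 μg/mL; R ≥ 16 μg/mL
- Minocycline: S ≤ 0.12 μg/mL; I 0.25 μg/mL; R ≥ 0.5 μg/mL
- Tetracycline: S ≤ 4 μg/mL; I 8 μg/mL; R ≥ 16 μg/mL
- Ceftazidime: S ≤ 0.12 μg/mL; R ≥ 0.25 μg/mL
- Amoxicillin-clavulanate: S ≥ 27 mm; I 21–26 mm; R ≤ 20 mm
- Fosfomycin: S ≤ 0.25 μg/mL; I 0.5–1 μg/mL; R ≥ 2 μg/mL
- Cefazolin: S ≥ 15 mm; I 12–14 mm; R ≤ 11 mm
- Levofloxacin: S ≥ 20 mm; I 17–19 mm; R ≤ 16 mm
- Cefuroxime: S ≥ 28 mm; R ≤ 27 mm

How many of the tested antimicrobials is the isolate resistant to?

Amoxicillin-clavulanate (24 mm) in 21–26 mm — intermediate
Minocycline 32 μg/mL: ≥ 0.5 μg/mL ⇒ resistant
Cefuroxime (27 mm) ≤ 27 mm → Resistant
Ceftriaxone 8 μg/mL: = 8 μg/mL — intermediate
Fosfomycin: 1 μg/mL is in 0.5–1 μg/mL ⇒ intermediate
Levofloxacin 13 mm: ≤ 16 mm ⇒ R
Ceftazidime 0.12 μg/mL: ≤ 0.12 μg/mL — susceptible
Tigecycline 19 mm: ≥ 16 mm ⇒ S
Tetracycline 16 μg/mL: ≥ 16 μg/mL → Resistant
Cefazolin: 21 mm is ≥ 15 mm — susceptible
Resistant: 4

4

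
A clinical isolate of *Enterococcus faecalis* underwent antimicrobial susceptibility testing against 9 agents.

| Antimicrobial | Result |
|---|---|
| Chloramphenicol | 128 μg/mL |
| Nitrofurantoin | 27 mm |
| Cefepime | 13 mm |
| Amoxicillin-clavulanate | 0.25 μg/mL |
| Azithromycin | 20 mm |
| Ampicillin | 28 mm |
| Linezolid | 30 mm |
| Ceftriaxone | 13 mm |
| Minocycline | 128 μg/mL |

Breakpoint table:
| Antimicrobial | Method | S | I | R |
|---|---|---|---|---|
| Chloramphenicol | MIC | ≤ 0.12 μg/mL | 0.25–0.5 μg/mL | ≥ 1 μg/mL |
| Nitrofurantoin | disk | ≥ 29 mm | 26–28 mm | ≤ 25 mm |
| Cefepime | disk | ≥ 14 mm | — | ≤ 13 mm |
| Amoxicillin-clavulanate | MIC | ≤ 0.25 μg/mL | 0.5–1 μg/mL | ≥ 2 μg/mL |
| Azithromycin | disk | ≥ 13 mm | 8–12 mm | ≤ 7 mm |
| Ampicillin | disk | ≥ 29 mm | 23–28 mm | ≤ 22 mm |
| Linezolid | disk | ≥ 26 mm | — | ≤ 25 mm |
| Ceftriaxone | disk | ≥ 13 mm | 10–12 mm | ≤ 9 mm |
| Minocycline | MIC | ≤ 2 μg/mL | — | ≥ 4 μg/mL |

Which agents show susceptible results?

amoxicillin-clavulanate, azithromycin, linezolid, ceftriaxone

Chloramphenicol: 128 μg/mL is ≥ 1 μg/mL ⇒ resistant
Nitrofurantoin 27 mm: in 26–28 mm ⇒ I
Cefepime: 13 mm is ≤ 13 mm → Resistant
Amoxicillin-clavulanate (0.25 μg/mL) ≤ 0.25 μg/mL — S
Azithromycin (20 mm) ≥ 13 mm → susceptible
Ampicillin (28 mm) in 23–28 mm → Intermediate
Linezolid (30 mm) ≥ 26 mm → Susceptible
Ceftriaxone 13 mm: ≥ 13 mm ⇒ susceptible
Minocycline (128 μg/mL) ≥ 4 μg/mL → R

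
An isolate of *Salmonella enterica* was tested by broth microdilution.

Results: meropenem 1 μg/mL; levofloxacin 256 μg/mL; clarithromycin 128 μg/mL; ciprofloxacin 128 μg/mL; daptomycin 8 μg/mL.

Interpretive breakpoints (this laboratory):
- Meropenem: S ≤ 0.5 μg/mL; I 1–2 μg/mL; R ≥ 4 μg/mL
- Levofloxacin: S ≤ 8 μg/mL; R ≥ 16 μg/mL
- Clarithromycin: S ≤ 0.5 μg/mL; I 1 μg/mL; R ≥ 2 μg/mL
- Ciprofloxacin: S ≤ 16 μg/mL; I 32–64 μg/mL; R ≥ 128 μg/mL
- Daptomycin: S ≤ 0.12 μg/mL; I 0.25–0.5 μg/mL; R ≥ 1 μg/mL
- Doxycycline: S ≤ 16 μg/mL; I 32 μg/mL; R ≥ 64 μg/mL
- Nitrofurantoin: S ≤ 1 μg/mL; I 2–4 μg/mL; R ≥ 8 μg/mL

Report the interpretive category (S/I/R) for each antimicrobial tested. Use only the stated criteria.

I, R, R, R, R

Meropenem: 1 μg/mL is in 1–2 μg/mL — intermediate
Levofloxacin 256 μg/mL: ≥ 16 μg/mL ⇒ resistant
Clarithromycin: 128 μg/mL is ≥ 2 μg/mL → resistant
Ciprofloxacin: 128 μg/mL is ≥ 128 μg/mL — R
Daptomycin: 8 μg/mL is ≥ 1 μg/mL → resistant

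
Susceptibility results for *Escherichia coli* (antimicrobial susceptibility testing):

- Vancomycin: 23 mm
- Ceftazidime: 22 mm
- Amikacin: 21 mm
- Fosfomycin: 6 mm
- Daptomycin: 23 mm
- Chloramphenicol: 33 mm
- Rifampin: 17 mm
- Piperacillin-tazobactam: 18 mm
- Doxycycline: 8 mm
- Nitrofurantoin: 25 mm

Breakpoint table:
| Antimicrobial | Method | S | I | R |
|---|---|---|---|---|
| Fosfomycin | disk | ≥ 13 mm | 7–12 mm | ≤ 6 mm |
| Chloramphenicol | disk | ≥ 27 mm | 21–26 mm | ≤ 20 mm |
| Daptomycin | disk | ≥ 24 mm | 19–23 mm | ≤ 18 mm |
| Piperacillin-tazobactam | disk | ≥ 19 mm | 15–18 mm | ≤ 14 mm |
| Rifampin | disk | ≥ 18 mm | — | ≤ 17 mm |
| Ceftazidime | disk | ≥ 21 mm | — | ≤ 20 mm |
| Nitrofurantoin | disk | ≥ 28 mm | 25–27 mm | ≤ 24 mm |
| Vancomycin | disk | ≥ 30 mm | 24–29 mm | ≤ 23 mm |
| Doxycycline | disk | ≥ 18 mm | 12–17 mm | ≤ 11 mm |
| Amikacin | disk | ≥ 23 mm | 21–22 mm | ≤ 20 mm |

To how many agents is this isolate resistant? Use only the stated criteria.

Vancomycin: 23 mm is ≤ 23 mm — Resistant
Ceftazidime: 22 mm is ≥ 21 mm — S
Amikacin 21 mm: in 21–22 mm — Intermediate
Fosfomycin: 6 mm is ≤ 6 mm ⇒ resistant
Daptomycin: 23 mm is in 19–23 mm ⇒ I
Chloramphenicol (33 mm) ≥ 27 mm — Susceptible
Rifampin (17 mm) ≤ 17 mm → R
Piperacillin-tazobactam (18 mm) in 15–18 mm → I
Doxycycline (8 mm) ≤ 11 mm ⇒ resistant
Nitrofurantoin 25 mm: in 25–27 mm ⇒ Intermediate
Resistant: 4

4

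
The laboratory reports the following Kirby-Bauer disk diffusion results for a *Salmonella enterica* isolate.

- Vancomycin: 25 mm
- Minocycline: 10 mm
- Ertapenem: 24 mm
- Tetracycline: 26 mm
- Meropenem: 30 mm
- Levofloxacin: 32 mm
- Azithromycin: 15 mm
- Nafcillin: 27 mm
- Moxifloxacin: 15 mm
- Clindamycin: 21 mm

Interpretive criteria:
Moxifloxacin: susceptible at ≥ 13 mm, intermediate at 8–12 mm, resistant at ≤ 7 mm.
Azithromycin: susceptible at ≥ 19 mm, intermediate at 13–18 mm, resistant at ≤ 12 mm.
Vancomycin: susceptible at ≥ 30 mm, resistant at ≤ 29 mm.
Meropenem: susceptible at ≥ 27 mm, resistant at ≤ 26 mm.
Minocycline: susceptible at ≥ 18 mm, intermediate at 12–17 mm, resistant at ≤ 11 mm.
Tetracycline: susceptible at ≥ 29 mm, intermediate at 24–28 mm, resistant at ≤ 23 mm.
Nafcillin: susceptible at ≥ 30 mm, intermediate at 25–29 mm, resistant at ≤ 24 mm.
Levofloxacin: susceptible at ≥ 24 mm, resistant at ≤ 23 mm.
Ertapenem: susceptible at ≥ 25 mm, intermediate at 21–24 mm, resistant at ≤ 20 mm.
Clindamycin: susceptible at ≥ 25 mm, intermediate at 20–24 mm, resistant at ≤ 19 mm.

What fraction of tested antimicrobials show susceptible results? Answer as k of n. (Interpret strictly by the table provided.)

Vancomycin (25 mm) ≤ 29 mm — Resistant
Minocycline 10 mm: ≤ 11 mm → Resistant
Ertapenem (24 mm) in 21–24 mm ⇒ Intermediate
Tetracycline 26 mm: in 24–28 mm ⇒ Intermediate
Meropenem: 30 mm is ≥ 27 mm → S
Levofloxacin 32 mm: ≥ 24 mm — S
Azithromycin (15 mm) in 13–18 mm — intermediate
Nafcillin 27 mm: in 25–29 mm → intermediate
Moxifloxacin (15 mm) ≥ 13 mm → Susceptible
Clindamycin 21 mm: in 20–24 mm ⇒ I
Susceptible: 3/10

3 of 10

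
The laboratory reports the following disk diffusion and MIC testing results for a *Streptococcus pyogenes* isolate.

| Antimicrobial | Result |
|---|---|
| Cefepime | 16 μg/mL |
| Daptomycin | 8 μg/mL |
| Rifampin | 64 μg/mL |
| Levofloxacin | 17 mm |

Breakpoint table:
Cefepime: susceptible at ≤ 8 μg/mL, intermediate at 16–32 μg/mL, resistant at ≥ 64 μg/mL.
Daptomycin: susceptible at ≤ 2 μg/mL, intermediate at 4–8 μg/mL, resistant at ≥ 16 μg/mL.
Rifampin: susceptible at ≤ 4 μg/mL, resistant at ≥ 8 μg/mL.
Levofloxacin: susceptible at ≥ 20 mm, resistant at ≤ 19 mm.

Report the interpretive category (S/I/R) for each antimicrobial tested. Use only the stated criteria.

Cefepime 16 μg/mL: in 16–32 μg/mL ⇒ Intermediate
Daptomycin 8 μg/mL: in 4–8 μg/mL → Intermediate
Rifampin 64 μg/mL: ≥ 8 μg/mL → R
Levofloxacin: 17 mm is ≤ 19 mm → resistant

I, I, R, R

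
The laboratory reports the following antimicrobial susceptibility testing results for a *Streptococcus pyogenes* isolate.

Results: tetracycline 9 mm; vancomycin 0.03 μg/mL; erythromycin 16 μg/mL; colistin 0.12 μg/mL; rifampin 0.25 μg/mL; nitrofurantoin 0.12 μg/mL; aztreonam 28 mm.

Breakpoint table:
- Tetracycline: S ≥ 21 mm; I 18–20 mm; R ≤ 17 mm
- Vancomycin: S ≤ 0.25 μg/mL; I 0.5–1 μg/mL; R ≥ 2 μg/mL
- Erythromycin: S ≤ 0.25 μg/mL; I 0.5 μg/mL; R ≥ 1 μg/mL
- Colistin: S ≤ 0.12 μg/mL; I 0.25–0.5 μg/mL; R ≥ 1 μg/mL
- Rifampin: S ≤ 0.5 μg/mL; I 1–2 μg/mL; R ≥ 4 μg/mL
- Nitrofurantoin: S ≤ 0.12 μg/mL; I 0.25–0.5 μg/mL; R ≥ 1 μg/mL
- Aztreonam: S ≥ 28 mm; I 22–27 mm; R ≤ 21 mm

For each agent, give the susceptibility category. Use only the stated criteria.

R, S, R, S, S, S, S

Tetracycline 9 mm: ≤ 17 mm → resistant
Vancomycin: 0.03 μg/mL is ≤ 0.25 μg/mL — susceptible
Erythromycin 16 μg/mL: ≥ 1 μg/mL → R
Colistin (0.12 μg/mL) ≤ 0.12 μg/mL ⇒ susceptible
Rifampin: 0.25 μg/mL is ≤ 0.5 μg/mL → S
Nitrofurantoin 0.12 μg/mL: ≤ 0.12 μg/mL — Susceptible
Aztreonam: 28 mm is ≥ 28 mm — S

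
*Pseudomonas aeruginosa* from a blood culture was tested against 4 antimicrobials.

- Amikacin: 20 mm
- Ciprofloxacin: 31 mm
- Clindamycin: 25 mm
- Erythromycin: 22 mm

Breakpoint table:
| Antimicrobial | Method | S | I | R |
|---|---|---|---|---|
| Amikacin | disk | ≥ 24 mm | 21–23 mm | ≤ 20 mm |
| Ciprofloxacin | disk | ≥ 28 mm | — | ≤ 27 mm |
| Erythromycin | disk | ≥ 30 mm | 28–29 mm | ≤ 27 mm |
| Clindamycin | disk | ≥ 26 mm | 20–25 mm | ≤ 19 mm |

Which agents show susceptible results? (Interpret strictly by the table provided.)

Amikacin: 20 mm is ≤ 20 mm ⇒ Resistant
Ciprofloxacin: 31 mm is ≥ 28 mm → S
Clindamycin (25 mm) in 20–25 mm ⇒ intermediate
Erythromycin 22 mm: ≤ 27 mm ⇒ resistant

ciprofloxacin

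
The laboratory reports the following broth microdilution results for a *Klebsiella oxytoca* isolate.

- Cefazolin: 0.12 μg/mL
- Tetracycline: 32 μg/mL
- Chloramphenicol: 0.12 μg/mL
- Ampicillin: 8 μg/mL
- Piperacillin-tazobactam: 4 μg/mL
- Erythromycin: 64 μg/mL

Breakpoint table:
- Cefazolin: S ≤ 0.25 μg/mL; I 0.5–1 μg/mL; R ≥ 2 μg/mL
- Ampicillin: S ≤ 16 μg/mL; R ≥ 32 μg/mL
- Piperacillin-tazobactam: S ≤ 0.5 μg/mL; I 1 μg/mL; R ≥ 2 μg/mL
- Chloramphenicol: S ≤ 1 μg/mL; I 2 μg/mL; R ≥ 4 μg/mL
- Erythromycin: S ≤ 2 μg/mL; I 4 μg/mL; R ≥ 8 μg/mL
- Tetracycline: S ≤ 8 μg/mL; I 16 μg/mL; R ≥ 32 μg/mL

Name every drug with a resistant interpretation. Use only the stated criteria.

Cefazolin 0.12 μg/mL: ≤ 0.25 μg/mL → S
Tetracycline 32 μg/mL: ≥ 32 μg/mL → Resistant
Chloramphenicol: 0.12 μg/mL is ≤ 1 μg/mL ⇒ S
Ampicillin 8 μg/mL: ≤ 16 μg/mL — S
Piperacillin-tazobactam: 4 μg/mL is ≥ 2 μg/mL ⇒ resistant
Erythromycin (64 μg/mL) ≥ 8 μg/mL → resistant

tetracycline, piperacillin-tazobactam, erythromycin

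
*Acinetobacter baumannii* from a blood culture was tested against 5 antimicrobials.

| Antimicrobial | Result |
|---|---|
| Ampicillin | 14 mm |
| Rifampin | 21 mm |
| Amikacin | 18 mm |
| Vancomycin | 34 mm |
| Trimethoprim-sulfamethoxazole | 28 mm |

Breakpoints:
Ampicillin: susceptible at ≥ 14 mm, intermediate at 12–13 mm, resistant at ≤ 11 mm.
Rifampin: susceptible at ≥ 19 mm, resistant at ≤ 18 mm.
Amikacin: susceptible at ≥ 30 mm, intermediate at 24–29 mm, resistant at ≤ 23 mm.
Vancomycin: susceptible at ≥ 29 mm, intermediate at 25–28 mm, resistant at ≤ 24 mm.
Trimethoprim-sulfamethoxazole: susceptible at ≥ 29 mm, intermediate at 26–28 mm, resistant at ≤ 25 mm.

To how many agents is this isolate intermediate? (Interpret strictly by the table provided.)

Ampicillin: 14 mm is ≥ 14 mm — Susceptible
Rifampin (21 mm) ≥ 19 mm — Susceptible
Amikacin: 18 mm is ≤ 23 mm — Resistant
Vancomycin: 34 mm is ≥ 29 mm — susceptible
Trimethoprim-sulfamethoxazole: 28 mm is in 26–28 mm — intermediate
Intermediate: 1

1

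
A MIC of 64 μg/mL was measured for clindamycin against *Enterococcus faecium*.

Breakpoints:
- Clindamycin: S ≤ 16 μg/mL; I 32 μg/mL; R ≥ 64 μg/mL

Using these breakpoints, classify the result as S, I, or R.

R

Clindamycin: 64 μg/mL is ≥ 64 μg/mL — R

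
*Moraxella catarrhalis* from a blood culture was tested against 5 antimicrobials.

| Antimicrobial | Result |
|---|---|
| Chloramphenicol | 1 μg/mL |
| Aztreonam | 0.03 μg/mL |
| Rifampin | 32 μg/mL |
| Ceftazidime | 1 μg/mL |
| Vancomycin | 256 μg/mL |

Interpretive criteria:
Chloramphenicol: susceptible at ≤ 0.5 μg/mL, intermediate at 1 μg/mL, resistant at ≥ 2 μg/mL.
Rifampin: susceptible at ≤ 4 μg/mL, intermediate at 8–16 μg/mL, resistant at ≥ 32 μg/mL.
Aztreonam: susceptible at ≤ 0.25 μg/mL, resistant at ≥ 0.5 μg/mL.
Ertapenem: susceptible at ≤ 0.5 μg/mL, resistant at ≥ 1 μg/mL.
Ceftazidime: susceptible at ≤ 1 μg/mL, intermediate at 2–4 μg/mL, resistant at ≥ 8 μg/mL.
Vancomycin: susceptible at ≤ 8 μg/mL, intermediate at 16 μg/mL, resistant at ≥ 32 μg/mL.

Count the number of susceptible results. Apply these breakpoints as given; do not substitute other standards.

Chloramphenicol: 1 μg/mL is = 1 μg/mL → Intermediate
Aztreonam: 0.03 μg/mL is ≤ 0.25 μg/mL — susceptible
Rifampin 32 μg/mL: ≥ 32 μg/mL ⇒ resistant
Ceftazidime: 1 μg/mL is ≤ 1 μg/mL — susceptible
Vancomycin 256 μg/mL: ≥ 32 μg/mL ⇒ R
Susceptible: 2

2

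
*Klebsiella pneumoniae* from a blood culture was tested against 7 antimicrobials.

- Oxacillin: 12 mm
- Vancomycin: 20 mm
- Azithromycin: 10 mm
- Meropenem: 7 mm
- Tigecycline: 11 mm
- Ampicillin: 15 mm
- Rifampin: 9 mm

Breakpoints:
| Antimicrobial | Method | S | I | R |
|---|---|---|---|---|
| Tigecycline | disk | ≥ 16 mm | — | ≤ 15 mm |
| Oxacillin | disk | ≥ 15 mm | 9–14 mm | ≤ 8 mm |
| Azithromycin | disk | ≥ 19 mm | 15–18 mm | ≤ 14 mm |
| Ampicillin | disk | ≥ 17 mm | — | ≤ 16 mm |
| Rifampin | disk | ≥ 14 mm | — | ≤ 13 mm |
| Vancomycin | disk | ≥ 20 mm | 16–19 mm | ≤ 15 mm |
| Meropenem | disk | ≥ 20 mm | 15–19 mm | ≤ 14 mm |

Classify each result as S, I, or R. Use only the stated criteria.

I, S, R, R, R, R, R

Oxacillin 12 mm: in 9–14 mm ⇒ Intermediate
Vancomycin 20 mm: ≥ 20 mm — susceptible
Azithromycin: 10 mm is ≤ 14 mm — resistant
Meropenem: 7 mm is ≤ 14 mm ⇒ Resistant
Tigecycline (11 mm) ≤ 15 mm — R
Ampicillin 15 mm: ≤ 16 mm — R
Rifampin (9 mm) ≤ 13 mm — R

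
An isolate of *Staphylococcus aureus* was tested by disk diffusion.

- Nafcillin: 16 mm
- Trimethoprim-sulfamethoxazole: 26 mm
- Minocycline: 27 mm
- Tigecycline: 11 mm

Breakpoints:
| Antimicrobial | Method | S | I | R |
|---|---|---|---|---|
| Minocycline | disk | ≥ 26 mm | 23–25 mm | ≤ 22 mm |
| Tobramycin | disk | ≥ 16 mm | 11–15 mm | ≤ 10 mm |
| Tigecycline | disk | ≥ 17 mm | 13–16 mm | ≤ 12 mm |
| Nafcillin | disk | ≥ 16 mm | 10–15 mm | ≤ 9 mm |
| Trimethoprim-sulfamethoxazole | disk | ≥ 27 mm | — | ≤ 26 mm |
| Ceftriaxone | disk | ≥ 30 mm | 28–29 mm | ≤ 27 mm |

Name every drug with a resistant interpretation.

Nafcillin (16 mm) ≥ 16 mm — S
Trimethoprim-sulfamethoxazole 26 mm: ≤ 26 mm → resistant
Minocycline 27 mm: ≥ 26 mm → S
Tigecycline 11 mm: ≤ 12 mm — resistant

trimethoprim-sulfamethoxazole, tigecycline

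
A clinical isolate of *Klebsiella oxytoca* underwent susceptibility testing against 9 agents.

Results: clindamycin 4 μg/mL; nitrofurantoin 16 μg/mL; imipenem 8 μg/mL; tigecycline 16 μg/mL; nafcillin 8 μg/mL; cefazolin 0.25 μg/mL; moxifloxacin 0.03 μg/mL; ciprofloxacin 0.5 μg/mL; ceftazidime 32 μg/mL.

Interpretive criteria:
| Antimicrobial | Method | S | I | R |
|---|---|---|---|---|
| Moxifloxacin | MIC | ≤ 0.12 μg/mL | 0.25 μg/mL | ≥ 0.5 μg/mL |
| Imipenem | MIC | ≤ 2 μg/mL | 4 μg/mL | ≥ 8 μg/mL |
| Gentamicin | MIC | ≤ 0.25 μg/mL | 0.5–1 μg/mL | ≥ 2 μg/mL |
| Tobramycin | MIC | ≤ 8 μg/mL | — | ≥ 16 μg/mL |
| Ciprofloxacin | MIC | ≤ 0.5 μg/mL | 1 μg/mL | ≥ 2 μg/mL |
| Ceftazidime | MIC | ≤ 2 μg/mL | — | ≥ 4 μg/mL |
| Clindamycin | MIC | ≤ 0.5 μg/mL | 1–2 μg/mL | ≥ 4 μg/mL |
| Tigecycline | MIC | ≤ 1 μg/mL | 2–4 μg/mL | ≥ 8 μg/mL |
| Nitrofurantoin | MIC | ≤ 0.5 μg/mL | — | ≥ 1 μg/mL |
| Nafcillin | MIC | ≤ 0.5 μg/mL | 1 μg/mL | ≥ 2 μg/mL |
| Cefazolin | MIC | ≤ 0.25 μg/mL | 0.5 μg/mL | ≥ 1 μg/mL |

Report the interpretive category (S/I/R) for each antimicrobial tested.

Clindamycin (4 μg/mL) ≥ 4 μg/mL — resistant
Nitrofurantoin (16 μg/mL) ≥ 1 μg/mL — Resistant
Imipenem: 8 μg/mL is ≥ 8 μg/mL — R
Tigecycline: 16 μg/mL is ≥ 8 μg/mL → Resistant
Nafcillin (8 μg/mL) ≥ 2 μg/mL — Resistant
Cefazolin (0.25 μg/mL) ≤ 0.25 μg/mL — S
Moxifloxacin 0.03 μg/mL: ≤ 0.12 μg/mL — S
Ciprofloxacin 0.5 μg/mL: ≤ 0.5 μg/mL — susceptible
Ceftazidime (32 μg/mL) ≥ 4 μg/mL — resistant

R, R, R, R, R, S, S, S, R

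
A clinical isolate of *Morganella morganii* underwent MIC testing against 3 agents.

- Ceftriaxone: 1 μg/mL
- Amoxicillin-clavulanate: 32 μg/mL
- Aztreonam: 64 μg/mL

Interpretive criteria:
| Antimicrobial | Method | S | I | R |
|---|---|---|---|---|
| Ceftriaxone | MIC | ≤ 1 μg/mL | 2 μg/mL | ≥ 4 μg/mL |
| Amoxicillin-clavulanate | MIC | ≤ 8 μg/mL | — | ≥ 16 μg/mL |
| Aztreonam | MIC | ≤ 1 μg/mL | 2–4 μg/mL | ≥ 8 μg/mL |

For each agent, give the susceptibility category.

S, R, R

Ceftriaxone: 1 μg/mL is ≤ 1 μg/mL — susceptible
Amoxicillin-clavulanate: 32 μg/mL is ≥ 16 μg/mL ⇒ R
Aztreonam: 64 μg/mL is ≥ 8 μg/mL → Resistant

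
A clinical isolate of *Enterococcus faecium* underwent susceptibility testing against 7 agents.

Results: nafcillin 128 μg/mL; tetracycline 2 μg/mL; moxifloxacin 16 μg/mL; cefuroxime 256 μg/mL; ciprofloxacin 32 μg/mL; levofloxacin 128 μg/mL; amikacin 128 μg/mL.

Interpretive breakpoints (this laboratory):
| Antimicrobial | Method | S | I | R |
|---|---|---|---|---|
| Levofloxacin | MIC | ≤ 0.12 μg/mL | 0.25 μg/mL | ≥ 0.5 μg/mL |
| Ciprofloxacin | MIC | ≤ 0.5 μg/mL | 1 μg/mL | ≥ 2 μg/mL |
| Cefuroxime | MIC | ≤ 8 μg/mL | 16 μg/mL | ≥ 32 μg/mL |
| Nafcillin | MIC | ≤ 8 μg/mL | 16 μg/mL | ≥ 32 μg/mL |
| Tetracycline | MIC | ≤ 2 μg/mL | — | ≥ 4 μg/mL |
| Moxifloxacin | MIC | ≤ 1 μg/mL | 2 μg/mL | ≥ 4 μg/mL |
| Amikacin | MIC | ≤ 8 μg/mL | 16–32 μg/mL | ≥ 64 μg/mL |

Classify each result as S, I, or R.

Nafcillin 128 μg/mL: ≥ 32 μg/mL ⇒ resistant
Tetracycline (2 μg/mL) ≤ 2 μg/mL — Susceptible
Moxifloxacin (16 μg/mL) ≥ 4 μg/mL → Resistant
Cefuroxime: 256 μg/mL is ≥ 32 μg/mL — resistant
Ciprofloxacin (32 μg/mL) ≥ 2 μg/mL ⇒ Resistant
Levofloxacin 128 μg/mL: ≥ 0.5 μg/mL → resistant
Amikacin 128 μg/mL: ≥ 64 μg/mL — Resistant

R, S, R, R, R, R, R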